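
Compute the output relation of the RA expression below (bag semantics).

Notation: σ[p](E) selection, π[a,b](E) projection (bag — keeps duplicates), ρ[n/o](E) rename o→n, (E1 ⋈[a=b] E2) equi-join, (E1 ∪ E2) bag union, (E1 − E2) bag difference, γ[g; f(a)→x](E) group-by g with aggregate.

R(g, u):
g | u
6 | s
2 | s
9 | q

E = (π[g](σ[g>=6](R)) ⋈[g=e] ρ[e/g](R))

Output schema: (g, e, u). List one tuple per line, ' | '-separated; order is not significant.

Stepwise |·|:
  R → 3
  σ[g>=6](R) → 2
  π[g](σ[g>=6](R)) → 2
  R → 3
  ρ[e/g](R) → 3
  (π[g](σ[g>=6](R)) ⋈[g=e] ρ[e/g](R)) → 2

== RESULT ==
g | e | u
6 | 6 | s
9 | 9 | q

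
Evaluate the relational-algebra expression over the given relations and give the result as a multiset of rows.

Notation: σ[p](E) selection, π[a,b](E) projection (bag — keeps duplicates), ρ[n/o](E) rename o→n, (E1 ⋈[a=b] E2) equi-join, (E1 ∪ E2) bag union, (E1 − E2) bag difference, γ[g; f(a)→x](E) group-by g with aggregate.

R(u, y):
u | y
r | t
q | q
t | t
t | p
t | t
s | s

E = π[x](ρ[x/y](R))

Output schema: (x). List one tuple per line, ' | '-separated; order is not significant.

Row counts bottom-up:
  R → 6
  ρ[x/y](R) → 6
  π[x](ρ[x/y](R)) → 6

== RESULT ==
x
p
q
s
t
t
t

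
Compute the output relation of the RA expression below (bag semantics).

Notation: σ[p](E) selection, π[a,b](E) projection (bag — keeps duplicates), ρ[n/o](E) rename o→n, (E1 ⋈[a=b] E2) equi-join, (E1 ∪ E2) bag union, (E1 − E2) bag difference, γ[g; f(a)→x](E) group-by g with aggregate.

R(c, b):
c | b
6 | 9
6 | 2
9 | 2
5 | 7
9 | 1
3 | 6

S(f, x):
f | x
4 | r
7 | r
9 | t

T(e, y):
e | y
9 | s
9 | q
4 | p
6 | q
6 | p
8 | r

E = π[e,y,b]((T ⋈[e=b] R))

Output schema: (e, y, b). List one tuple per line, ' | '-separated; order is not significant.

Stepwise |·|:
  T → 6
  R → 6
  (T ⋈[e=b] R) → 4
  π[e,y,b]((T ⋈[e=b] R)) → 4

== RESULT ==
e | y | b
6 | p | 6
6 | q | 6
9 | q | 9
9 | s | 9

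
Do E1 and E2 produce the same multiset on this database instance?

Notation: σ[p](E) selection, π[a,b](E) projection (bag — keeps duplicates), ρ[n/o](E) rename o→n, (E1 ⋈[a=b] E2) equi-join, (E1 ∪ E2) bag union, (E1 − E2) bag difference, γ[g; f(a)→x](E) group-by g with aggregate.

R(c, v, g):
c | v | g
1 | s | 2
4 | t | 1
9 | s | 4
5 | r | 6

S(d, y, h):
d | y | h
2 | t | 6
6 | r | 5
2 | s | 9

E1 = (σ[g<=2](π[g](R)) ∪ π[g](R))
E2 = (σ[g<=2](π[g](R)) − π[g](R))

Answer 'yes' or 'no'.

E1 per-node cardinality:
  R → 4
  π[g](R) → 4
  σ[g<=2](π[g](R)) → 2
  R → 4
  π[g](R) → 4
  (σ[g<=2](π[g](R)) ∪ π[g](R)) → 6
E2 per-node cardinality:
  R → 4
  π[g](R) → 4
  σ[g<=2](π[g](R)) → 2
  R → 4
  π[g](R) → 4
  (σ[g<=2](π[g](R)) − π[g](R)) → 0

E1 result:
g
1
1
2
2
4
6
E2 result:
g
(0 rows)
Witness: (6,) appears 1× in E1 but 0× in E2.

no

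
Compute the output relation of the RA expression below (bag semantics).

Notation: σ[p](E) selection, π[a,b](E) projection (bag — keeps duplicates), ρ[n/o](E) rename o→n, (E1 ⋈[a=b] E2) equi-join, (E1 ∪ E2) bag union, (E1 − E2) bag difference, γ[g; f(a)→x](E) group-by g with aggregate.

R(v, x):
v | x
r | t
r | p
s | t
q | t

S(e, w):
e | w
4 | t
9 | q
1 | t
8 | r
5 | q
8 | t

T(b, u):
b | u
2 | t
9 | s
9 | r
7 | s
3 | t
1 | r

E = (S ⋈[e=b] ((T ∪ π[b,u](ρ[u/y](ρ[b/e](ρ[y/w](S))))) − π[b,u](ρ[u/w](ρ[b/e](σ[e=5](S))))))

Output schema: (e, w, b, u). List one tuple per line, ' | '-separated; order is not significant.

Per-node cardinality:
  S → 6
  T → 6
  S → 6
  ρ[y/w](S) → 6
  ρ[b/e](ρ[y/w](S)) → 6
  ρ[u/y](ρ[b/e](ρ[y/w](S))) → 6
  π[b,u](ρ[u/y](ρ[b/e](ρ[y/w](S)))) → 6
  (T ∪ π[b,u](ρ[u/y](ρ[b/e](ρ[y/w](S))))) → 12
  S → 6
  σ[e=5](S) → 1
  ρ[b/e](σ[e=5](S)) → 1
  ρ[u/w](ρ[b/e](σ[e=5](S))) → 1
  π[b,u](ρ[u/w](ρ[b/e](σ[e=5](S)))) → 1
  ((T ∪ π[b,u](ρ[u/y](ρ[b/e](ρ[y/w](S))))) − π[b,u](ρ[u/w](ρ[b/e](σ[e=5](S))))) → 11
  (S ⋈[e=b] ((T ∪ π[b,u](ρ[u/y](ρ[b/e](ρ[y/w](S))))) − π[b,u](ρ[u/w](ρ[b/e](σ[e=5](S)))))) → 10

== RESULT ==
e | w | b | u
1 | t | 1 | r
1 | t | 1 | t
4 | t | 4 | t
8 | r | 8 | r
8 | r | 8 | t
8 | t | 8 | r
8 | t | 8 | t
9 | q | 9 | q
9 | q | 9 | r
9 | q | 9 | s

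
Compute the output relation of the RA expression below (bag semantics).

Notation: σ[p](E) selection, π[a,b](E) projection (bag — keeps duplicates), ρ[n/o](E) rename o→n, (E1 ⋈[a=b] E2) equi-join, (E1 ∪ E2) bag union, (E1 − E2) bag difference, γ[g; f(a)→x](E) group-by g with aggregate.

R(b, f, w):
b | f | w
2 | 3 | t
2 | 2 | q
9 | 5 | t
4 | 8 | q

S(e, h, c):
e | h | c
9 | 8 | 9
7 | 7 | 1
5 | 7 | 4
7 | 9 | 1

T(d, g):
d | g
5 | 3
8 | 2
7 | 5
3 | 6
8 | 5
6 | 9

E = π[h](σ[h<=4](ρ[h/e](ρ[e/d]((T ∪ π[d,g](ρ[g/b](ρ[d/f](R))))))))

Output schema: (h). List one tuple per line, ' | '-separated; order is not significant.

Stepwise |·|:
  T → 6
  R → 4
  ρ[d/f](R) → 4
  ρ[g/b](ρ[d/f](R)) → 4
  π[d,g](ρ[g/b](ρ[d/f](R))) → 4
  (T ∪ π[d,g](ρ[g/b](ρ[d/f](R)))) → 10
  ρ[e/d]((T ∪ π[d,g](ρ[g/b](ρ[d/f](R))))) → 10
  ρ[h/e](ρ[e/d]((T ∪ π[d,g](ρ[g/b](ρ[d/f](R)))))) → 10
  σ[h<=4](ρ[h/e](ρ[e/d]((T ∪ π[d,g](ρ[g/b](ρ[d/f](R))))))) → 3
  π[h](σ[h<=4](ρ[h/e](ρ[e/d]((T ∪ π[d,g](ρ[g/b](ρ[d/f](R)))))))) → 3

== RESULT ==
h
2
3
3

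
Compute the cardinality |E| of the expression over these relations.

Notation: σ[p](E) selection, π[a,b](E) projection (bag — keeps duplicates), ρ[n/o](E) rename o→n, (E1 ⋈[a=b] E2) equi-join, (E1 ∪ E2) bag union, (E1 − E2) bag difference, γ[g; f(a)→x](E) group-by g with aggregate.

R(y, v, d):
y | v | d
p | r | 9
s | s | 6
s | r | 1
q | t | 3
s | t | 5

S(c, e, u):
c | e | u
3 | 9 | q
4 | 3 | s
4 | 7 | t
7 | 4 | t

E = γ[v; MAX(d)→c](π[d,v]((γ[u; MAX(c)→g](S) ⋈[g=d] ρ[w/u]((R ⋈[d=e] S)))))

Per-node cardinality:
  S → 4
  γ[u; MAX(c)→g](S) → 3
  R → 5
  S → 4
  (R ⋈[d=e] S) → 2
  ρ[w/u]((R ⋈[d=e] S)) → 2
  (γ[u; MAX(c)→g](S) ⋈[g=d] ρ[w/u]((R ⋈[d=e] S))) → 1
  π[d,v]((γ[u; MAX(c)→g](S) ⋈[g=d] ρ[w/u]((R ⋈[d=e] S)))) → 1
  γ[v; MAX(d)→c](π[d,v]((γ[u; MAX(c)→g](S) ⋈[g=d] ρ[w/u]((R ⋈[d=e] S))))) → 1

|E| = 1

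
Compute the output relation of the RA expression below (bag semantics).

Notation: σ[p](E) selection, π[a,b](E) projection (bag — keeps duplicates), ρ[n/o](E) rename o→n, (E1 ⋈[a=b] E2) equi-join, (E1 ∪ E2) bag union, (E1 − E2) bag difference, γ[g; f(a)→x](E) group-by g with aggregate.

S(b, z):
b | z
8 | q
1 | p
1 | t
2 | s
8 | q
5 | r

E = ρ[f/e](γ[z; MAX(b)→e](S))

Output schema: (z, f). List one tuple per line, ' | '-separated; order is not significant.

Row counts bottom-up:
  S → 6
  γ[z; MAX(b)→e](S) → 5
  ρ[f/e](γ[z; MAX(b)→e](S)) → 5

== RESULT ==
z | f
p | 1
q | 8
r | 5
s | 2
t | 1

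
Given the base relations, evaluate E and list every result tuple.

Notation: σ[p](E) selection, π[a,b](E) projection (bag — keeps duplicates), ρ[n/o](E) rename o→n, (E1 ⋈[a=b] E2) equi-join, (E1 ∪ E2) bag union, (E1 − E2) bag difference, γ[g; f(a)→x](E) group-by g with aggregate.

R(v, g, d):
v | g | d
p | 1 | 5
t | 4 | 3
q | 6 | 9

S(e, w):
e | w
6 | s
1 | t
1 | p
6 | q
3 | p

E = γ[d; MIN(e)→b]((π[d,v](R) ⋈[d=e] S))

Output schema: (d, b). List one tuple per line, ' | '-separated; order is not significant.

Subexpression sizes:
  R → 3
  π[d,v](R) → 3
  S → 5
  (π[d,v](R) ⋈[d=e] S) → 1
  γ[d; MIN(e)→b]((π[d,v](R) ⋈[d=e] S)) → 1

== RESULT ==
d | b
3 | 3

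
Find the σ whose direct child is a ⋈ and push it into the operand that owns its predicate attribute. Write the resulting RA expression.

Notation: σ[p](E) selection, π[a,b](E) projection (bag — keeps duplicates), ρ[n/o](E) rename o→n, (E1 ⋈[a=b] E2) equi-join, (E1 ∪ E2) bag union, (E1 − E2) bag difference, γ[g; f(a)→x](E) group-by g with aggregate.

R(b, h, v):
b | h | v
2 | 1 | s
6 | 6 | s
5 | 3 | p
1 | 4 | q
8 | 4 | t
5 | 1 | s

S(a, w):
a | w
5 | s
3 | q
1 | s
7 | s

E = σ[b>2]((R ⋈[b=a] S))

σ filters on b, owned by the left side.
E' = (σ[b>2](R) ⋈[b=a] S)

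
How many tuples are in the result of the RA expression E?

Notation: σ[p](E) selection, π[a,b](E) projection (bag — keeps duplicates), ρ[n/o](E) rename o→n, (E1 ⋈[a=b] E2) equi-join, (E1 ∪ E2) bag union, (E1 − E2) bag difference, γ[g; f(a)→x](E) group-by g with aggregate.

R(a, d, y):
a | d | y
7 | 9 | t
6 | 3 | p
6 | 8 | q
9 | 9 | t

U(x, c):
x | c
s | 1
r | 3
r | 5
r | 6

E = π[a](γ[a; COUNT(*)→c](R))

Stepwise |·|:
  R → 4
  γ[a; COUNT(*)→c](R) → 3
  π[a](γ[a; COUNT(*)→c](R)) → 3

|E| = 3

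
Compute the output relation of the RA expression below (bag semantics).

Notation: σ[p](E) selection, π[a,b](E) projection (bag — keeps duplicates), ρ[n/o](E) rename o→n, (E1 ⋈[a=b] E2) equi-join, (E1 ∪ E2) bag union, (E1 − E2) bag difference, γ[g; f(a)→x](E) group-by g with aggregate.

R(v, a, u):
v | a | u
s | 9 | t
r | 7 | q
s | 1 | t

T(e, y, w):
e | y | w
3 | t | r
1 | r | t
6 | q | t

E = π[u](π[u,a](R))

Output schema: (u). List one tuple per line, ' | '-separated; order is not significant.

Per-node cardinality:
  R → 3
  π[u,a](R) → 3
  π[u](π[u,a](R)) → 3

== RESULT ==
u
q
t
t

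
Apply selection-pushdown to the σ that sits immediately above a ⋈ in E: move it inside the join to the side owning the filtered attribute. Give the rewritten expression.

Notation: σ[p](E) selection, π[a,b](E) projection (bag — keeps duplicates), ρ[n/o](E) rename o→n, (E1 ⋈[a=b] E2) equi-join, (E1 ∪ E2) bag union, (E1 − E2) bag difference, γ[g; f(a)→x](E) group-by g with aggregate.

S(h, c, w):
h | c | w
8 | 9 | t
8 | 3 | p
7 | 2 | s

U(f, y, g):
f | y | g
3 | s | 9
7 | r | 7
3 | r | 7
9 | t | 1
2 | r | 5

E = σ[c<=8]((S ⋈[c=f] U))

σ filters on c, owned by the left side.
E' = (σ[c<=8](S) ⋈[c=f] U)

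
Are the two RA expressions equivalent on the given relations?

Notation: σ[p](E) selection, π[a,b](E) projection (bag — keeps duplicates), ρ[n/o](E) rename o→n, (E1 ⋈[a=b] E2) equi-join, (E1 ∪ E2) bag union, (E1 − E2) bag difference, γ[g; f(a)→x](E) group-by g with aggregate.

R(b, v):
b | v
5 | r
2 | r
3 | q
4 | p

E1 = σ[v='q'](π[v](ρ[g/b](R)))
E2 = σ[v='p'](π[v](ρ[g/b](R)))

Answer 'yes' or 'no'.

E1 subexpression sizes:
  R → 4
  ρ[g/b](R) → 4
  π[v](ρ[g/b](R)) → 4
  σ[v='q'](π[v](ρ[g/b](R))) → 1
E2 subexpression sizes:
  R → 4
  ρ[g/b](R) → 4
  π[v](ρ[g/b](R)) → 4
  σ[v='p'](π[v](ρ[g/b](R))) → 1

E1 result:
v
q
E2 result:
v
p
Witness: ('p',) appears 0× in E1 but 1× in E2.

no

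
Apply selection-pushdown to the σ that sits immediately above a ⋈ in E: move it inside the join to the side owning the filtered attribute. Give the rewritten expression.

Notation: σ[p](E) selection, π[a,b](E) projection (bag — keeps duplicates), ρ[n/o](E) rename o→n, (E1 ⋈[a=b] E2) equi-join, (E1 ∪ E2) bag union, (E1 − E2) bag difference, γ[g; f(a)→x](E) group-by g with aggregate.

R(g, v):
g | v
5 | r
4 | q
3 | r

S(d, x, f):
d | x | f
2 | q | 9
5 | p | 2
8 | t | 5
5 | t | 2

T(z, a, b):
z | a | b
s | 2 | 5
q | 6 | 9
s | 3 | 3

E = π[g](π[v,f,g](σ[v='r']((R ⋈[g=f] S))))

σ filters on v, owned by the left side.
E' = π[g](π[v,f,g]((σ[v='r'](R) ⋈[g=f] S)))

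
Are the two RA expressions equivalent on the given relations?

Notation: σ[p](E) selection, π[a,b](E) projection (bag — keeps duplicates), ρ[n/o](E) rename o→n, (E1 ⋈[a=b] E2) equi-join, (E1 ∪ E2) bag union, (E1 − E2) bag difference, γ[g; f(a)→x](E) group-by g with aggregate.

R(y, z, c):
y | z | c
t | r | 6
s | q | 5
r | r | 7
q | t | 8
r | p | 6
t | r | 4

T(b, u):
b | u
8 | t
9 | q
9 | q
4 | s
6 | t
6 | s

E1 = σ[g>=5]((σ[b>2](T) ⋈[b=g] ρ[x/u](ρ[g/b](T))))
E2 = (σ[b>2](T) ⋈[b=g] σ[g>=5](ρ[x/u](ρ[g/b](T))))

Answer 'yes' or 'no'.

E1 row counts bottom-up:
  T → 6
  σ[b>2](T) → 6
  T → 6
  ρ[g/b](T) → 6
  ρ[x/u](ρ[g/b](T)) → 6
  (σ[b>2](T) ⋈[b=g] ρ[x/u](ρ[g/b](T))) → 10
  σ[g>=5]((σ[b>2](T) ⋈[b=g] ρ[x/u](ρ[g/b](T)))) → 9
E2 row counts bottom-up:
  T → 6
  σ[b>2](T) → 6
  T → 6
  ρ[g/b](T) → 6
  ρ[x/u](ρ[g/b](T)) → 6
  σ[g>=5](ρ[x/u](ρ[g/b](T))) → 5
  (σ[b>2](T) ⋈[b=g] σ[g>=5](ρ[x/u](ρ[g/b](T)))) → 9

E1 and E2 produce the same multiset:
b | u | g | x
6 | s | 6 | s
6 | s | 6 | t
6 | t | 6 | s
6 | t | 6 | t
8 | t | 8 | t
9 | q | 9 | q
9 | q | 9 | q
9 | q | 9 | q
9 | q | 9 | q

yes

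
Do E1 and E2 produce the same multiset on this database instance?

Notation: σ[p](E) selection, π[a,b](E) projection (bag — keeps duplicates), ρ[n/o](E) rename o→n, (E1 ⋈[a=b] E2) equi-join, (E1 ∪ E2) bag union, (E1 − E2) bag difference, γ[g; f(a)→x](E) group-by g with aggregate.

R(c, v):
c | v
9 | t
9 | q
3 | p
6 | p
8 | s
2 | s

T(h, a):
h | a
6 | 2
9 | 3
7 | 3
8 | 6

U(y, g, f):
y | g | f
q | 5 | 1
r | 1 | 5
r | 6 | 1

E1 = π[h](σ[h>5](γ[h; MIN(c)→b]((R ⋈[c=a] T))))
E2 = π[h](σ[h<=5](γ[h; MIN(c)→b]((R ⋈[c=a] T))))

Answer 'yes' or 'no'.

E1 subexpression sizes:
  R → 6
  T → 4
  (R ⋈[c=a] T) → 4
  γ[h; MIN(c)→b]((R ⋈[c=a] T)) → 4
  σ[h>5](γ[h; MIN(c)→b]((R ⋈[c=a] T))) → 4
  π[h](σ[h>5](γ[h; MIN(c)→b]((R ⋈[c=a] T)))) → 4
E2 subexpression sizes:
  R → 6
  T → 4
  (R ⋈[c=a] T) → 4
  γ[h; MIN(c)→b]((R ⋈[c=a] T)) → 4
  σ[h<=5](γ[h; MIN(c)→b]((R ⋈[c=a] T))) → 0
  π[h](σ[h<=5](γ[h; MIN(c)→b]((R ⋈[c=a] T)))) → 0

E1 result:
h
6
7
8
9
E2 result:
h
(0 rows)
Witness: (6,) appears 1× in E1 but 0× in E2.

no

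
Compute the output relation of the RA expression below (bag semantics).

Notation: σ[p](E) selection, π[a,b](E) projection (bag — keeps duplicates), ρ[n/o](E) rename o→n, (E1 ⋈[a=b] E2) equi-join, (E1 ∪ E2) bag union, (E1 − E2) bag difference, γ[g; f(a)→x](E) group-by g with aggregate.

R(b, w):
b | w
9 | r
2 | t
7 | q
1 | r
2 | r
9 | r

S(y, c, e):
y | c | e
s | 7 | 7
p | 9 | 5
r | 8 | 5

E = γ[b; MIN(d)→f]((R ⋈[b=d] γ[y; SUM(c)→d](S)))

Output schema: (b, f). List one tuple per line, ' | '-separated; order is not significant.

Stepwise |·|:
  R → 6
  S → 3
  γ[y; SUM(c)→d](S) → 3
  (R ⋈[b=d] γ[y; SUM(c)→d](S)) → 3
  γ[b; MIN(d)→f]((R ⋈[b=d] γ[y; SUM(c)→d](S))) → 2

== RESULT ==
b | f
7 | 7
9 | 9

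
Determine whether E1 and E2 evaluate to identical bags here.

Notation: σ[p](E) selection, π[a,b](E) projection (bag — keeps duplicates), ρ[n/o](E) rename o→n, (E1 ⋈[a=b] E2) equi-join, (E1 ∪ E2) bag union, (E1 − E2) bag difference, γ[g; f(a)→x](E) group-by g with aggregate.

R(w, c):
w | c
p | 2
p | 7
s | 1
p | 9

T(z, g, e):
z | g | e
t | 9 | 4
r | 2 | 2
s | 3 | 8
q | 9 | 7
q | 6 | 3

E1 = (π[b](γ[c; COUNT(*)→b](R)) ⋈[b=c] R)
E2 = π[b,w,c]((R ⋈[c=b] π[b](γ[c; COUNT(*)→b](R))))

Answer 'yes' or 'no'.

E1 row counts bottom-up:
  R → 4
  γ[c; COUNT(*)→b](R) → 4
  π[b](γ[c; COUNT(*)→b](R)) → 4
  R → 4
  (π[b](γ[c; COUNT(*)→b](R)) ⋈[b=c] R) → 4
E2 row counts bottom-up:
  R → 4
  R → 4
  γ[c; COUNT(*)→b](R) → 4
  π[b](γ[c; COUNT(*)→b](R)) → 4
  (R ⋈[c=b] π[b](γ[c; COUNT(*)→b](R))) → 4
  π[b,w,c]((R ⋈[c=b] π[b](γ[c; COUNT(*)→b](R)))) → 4

E1 and E2 produce the same multiset:
b | w | c
1 | s | 1
1 | s | 1
1 | s | 1
1 | s | 1

yes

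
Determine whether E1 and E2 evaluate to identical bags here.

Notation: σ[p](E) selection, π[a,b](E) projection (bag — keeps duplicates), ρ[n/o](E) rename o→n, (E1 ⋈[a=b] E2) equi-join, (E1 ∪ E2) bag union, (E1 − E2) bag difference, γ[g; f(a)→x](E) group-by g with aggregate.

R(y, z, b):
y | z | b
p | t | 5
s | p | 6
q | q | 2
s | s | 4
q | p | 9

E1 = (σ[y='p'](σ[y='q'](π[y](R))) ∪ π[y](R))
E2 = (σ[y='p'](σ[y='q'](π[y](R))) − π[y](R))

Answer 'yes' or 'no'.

E1 stepwise |·|:
  R → 5
  π[y](R) → 5
  σ[y='q'](π[y](R)) → 2
  σ[y='p'](σ[y='q'](π[y](R))) → 0
  R → 5
  π[y](R) → 5
  (σ[y='p'](σ[y='q'](π[y](R))) ∪ π[y](R)) → 5
E2 stepwise |·|:
  R → 5
  π[y](R) → 5
  σ[y='q'](π[y](R)) → 2
  σ[y='p'](σ[y='q'](π[y](R))) → 0
  R → 5
  π[y](R) → 5
  (σ[y='p'](σ[y='q'](π[y](R))) − π[y](R)) → 0

E1 result:
y
p
q
q
s
s
E2 result:
y
(0 rows)
Witness: ('p',) appears 1× in E1 but 0× in E2.

no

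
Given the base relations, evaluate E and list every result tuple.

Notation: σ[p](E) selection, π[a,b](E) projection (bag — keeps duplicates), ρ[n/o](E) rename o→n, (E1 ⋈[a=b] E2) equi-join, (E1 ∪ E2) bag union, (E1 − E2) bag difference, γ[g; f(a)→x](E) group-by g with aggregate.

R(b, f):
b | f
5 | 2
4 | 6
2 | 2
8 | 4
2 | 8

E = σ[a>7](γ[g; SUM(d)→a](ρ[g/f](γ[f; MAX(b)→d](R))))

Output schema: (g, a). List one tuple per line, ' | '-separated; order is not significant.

Subexpression sizes:
  R → 5
  γ[f; MAX(b)→d](R) → 4
  ρ[g/f](γ[f; MAX(b)→d](R)) → 4
  γ[g; SUM(d)→a](ρ[g/f](γ[f; MAX(b)→d](R))) → 4
  σ[a>7](γ[g; SUM(d)→a](ρ[g/f](γ[f; MAX(b)→d](R)))) → 1

== RESULT ==
g | a
4 | 8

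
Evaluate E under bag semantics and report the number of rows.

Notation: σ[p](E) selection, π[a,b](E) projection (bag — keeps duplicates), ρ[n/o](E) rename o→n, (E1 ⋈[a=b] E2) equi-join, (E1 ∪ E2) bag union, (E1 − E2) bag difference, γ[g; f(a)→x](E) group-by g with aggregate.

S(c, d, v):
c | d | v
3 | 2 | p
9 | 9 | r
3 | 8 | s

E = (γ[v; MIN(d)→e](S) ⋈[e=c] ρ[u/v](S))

Row counts bottom-up:
  S → 3
  γ[v; MIN(d)→e](S) → 3
  S → 3
  ρ[u/v](S) → 3
  (γ[v; MIN(d)→e](S) ⋈[e=c] ρ[u/v](S)) → 1

|E| = 1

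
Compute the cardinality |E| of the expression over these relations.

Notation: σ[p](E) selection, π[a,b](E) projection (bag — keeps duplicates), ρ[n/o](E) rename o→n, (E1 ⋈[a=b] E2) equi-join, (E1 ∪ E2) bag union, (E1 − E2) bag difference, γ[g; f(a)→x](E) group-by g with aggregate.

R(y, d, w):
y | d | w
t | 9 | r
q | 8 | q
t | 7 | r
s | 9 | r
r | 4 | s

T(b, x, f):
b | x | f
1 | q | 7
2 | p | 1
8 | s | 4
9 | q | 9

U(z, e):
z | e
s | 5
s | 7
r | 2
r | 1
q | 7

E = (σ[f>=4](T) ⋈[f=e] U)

Subexpression sizes:
  T → 4
  σ[f>=4](T) → 3
  U → 5
  (σ[f>=4](T) ⋈[f=e] U) → 2

|E| = 2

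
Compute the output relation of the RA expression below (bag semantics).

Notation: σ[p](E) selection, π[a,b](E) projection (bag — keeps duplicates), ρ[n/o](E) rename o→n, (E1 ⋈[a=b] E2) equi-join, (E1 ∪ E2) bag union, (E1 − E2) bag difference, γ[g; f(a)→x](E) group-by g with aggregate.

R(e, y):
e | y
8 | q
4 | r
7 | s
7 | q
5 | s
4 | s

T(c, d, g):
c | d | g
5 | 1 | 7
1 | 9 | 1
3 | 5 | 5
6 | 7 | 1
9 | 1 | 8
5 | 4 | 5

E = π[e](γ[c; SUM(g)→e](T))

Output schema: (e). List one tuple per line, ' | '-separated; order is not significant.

Row counts bottom-up:
  T → 6
  γ[c; SUM(g)→e](T) → 5
  π[e](γ[c; SUM(g)→e](T)) → 5

== RESULT ==
e
1
1
5
8
12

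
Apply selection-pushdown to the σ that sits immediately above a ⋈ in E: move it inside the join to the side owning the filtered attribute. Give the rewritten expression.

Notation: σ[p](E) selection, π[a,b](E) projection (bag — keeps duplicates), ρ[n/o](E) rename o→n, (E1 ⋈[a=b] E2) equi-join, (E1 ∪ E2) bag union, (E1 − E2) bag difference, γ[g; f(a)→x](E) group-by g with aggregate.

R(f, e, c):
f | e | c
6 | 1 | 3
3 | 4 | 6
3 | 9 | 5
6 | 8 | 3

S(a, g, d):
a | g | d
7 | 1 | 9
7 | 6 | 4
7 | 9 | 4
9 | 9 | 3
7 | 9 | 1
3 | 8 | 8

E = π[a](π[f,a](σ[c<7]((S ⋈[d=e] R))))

σ filters on c, owned by the right side.
E' = π[a](π[f,a]((S ⋈[d=e] σ[c<7](R))))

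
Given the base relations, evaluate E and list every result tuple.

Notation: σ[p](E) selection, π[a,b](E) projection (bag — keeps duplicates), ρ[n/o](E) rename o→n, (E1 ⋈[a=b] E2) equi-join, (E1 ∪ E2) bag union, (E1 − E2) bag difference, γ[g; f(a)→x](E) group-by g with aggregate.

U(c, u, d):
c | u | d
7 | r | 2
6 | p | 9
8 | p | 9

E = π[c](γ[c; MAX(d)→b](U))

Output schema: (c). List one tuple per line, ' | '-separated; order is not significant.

Stepwise |·|:
  U → 3
  γ[c; MAX(d)→b](U) → 3
  π[c](γ[c; MAX(d)→b](U)) → 3

== RESULT ==
c
6
7
8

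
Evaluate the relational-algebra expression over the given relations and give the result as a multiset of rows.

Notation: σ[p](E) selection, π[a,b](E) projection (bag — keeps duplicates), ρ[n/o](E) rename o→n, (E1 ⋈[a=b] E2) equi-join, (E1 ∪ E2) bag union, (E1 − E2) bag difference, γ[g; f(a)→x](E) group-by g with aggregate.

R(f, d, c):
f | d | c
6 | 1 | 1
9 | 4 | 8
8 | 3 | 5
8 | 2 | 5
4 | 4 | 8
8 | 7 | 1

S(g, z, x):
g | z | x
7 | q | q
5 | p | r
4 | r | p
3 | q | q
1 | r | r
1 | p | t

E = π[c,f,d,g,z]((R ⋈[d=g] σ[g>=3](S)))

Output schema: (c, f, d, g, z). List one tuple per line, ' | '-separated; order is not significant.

Subexpression sizes:
  R → 6
  S → 6
  σ[g>=3](S) → 4
  (R ⋈[d=g] σ[g>=3](S)) → 4
  π[c,f,d,g,z]((R ⋈[d=g] σ[g>=3](S))) → 4

== RESULT ==
c | f | d | g | z
1 | 8 | 7 | 7 | q
5 | 8 | 3 | 3 | q
8 | 4 | 4 | 4 | r
8 | 9 | 4 | 4 | r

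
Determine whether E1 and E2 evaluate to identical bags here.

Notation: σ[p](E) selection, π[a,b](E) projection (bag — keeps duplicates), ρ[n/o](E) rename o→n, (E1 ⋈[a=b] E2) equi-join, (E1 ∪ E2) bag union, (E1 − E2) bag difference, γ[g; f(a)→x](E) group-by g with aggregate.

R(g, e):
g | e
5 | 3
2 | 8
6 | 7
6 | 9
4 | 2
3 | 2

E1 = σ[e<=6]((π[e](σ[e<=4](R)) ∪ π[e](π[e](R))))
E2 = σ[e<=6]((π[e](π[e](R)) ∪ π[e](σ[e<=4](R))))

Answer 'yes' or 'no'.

E1 stepwise |·|:
  R → 6
  σ[e<=4](R) → 3
  π[e](σ[e<=4](R)) → 3
  R → 6
  π[e](R) → 6
  π[e](π[e](R)) → 6
  (π[e](σ[e<=4](R)) ∪ π[e](π[e](R))) → 9
  σ[e<=6]((π[e](σ[e<=4](R)) ∪ π[e](π[e](R)))) → 6
E2 stepwise |·|:
  R → 6
  π[e](R) → 6
  π[e](π[e](R)) → 6
  R → 6
  σ[e<=4](R) → 3
  π[e](σ[e<=4](R)) → 3
  (π[e](π[e](R)) ∪ π[e](σ[e<=4](R))) → 9
  σ[e<=6]((π[e](π[e](R)) ∪ π[e](σ[e<=4](R)))) → 6

E1 and E2 produce the same multiset:
e
2
2
2
2
3
3

yes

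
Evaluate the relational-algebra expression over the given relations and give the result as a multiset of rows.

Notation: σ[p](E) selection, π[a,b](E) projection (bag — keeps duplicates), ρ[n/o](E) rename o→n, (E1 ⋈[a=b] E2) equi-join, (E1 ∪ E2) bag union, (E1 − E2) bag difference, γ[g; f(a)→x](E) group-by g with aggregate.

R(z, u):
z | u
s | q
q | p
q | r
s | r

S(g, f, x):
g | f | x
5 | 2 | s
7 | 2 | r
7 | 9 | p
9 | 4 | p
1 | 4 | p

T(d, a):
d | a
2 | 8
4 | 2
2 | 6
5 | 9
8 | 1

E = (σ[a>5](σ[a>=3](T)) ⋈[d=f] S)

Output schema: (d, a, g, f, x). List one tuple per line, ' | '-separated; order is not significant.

Stepwise |·|:
  T → 5
  σ[a>=3](T) → 3
  σ[a>5](σ[a>=3](T)) → 3
  S → 5
  (σ[a>5](σ[a>=3](T)) ⋈[d=f] S) → 4

== RESULT ==
d | a | g | f | x
2 | 6 | 5 | 2 | s
2 | 6 | 7 | 2 | r
2 | 8 | 5 | 2 | s
2 | 8 | 7 | 2 | r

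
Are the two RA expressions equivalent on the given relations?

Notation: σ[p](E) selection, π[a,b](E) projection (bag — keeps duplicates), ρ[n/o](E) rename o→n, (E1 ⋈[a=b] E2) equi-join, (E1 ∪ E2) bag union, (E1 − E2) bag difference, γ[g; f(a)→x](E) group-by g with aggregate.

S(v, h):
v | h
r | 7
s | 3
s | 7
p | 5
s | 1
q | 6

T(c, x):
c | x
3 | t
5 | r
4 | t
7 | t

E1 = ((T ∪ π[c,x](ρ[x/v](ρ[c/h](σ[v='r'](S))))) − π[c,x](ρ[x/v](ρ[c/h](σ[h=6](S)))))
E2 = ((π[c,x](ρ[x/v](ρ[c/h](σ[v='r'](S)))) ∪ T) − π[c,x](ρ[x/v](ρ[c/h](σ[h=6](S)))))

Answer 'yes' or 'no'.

E1 per-node cardinality:
  T → 4
  S → 6
  σ[v='r'](S) → 1
  ρ[c/h](σ[v='r'](S)) → 1
  ρ[x/v](ρ[c/h](σ[v='r'](S))) → 1
  π[c,x](ρ[x/v](ρ[c/h](σ[v='r'](S)))) → 1
  (T ∪ π[c,x](ρ[x/v](ρ[c/h](σ[v='r'](S))))) → 5
  S → 6
  σ[h=6](S) → 1
  ρ[c/h](σ[h=6](S)) → 1
  ρ[x/v](ρ[c/h](σ[h=6](S))) → 1
  π[c,x](ρ[x/v](ρ[c/h](σ[h=6](S)))) → 1
  ((T ∪ π[c,x](ρ[x/v](ρ[c/h](σ[v='r'](S))))) − π[c,x](ρ[x/v](ρ[c/h](σ[h=6](S))))) → 5
E2 per-node cardinality:
  S → 6
  σ[v='r'](S) → 1
  ρ[c/h](σ[v='r'](S)) → 1
  ρ[x/v](ρ[c/h](σ[v='r'](S))) → 1
  π[c,x](ρ[x/v](ρ[c/h](σ[v='r'](S)))) → 1
  T → 4
  (π[c,x](ρ[x/v](ρ[c/h](σ[v='r'](S)))) ∪ T) → 5
  S → 6
  σ[h=6](S) → 1
  ρ[c/h](σ[h=6](S)) → 1
  ρ[x/v](ρ[c/h](σ[h=6](S))) → 1
  π[c,x](ρ[x/v](ρ[c/h](σ[h=6](S)))) → 1
  ((π[c,x](ρ[x/v](ρ[c/h](σ[v='r'](S)))) ∪ T) − π[c,x](ρ[x/v](ρ[c/h](σ[h=6](S))))) → 5

E1 and E2 produce the same multiset:
c | x
3 | t
4 | t
5 | r
7 | r
7 | t

yes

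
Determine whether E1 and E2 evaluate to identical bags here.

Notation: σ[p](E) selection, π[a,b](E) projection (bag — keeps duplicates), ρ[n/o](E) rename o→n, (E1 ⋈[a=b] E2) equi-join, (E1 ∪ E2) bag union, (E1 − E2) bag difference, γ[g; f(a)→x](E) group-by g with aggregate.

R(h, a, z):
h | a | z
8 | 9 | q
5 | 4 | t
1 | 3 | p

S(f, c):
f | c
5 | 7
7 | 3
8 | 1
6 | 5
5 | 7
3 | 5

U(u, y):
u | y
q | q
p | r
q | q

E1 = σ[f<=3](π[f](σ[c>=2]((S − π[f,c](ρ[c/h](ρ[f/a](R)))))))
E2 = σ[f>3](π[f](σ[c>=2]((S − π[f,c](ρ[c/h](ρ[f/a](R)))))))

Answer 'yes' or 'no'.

E1 stepwise |·|:
  S → 6
  R → 3
  ρ[f/a](R) → 3
  ρ[c/h](ρ[f/a](R)) → 3
  π[f,c](ρ[c/h](ρ[f/a](R))) → 3
  (S − π[f,c](ρ[c/h](ρ[f/a](R)))) → 6
  σ[c>=2]((S − π[f,c](ρ[c/h](ρ[f/a](R))))) → 5
  π[f](σ[c>=2]((S − π[f,c](ρ[c/h](ρ[f/a](R)))))) → 5
  σ[f<=3](π[f](σ[c>=2]((S − π[f,c](ρ[c/h](ρ[f/a](R))))))) → 1
E2 stepwise |·|:
  S → 6
  R → 3
  ρ[f/a](R) → 3
  ρ[c/h](ρ[f/a](R)) → 3
  π[f,c](ρ[c/h](ρ[f/a](R))) → 3
  (S − π[f,c](ρ[c/h](ρ[f/a](R)))) → 6
  σ[c>=2]((S − π[f,c](ρ[c/h](ρ[f/a](R))))) → 5
  π[f](σ[c>=2]((S − π[f,c](ρ[c/h](ρ[f/a](R)))))) → 5
  σ[f>3](π[f](σ[c>=2]((S − π[f,c](ρ[c/h](ρ[f/a](R))))))) → 4

E1 result:
f
3
E2 result:
f
5
5
6
7
Witness: (6,) appears 0× in E1 but 1× in E2.

no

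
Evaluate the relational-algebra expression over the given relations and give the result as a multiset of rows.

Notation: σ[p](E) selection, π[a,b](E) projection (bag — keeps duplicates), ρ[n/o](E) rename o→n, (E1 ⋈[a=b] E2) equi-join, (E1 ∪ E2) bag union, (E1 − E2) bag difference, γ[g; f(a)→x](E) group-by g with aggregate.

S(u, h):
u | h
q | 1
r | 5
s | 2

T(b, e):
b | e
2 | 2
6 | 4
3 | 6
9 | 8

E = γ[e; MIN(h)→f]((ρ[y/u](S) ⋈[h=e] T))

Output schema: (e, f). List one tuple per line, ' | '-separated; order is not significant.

Stepwise |·|:
  S → 3
  ρ[y/u](S) → 3
  T → 4
  (ρ[y/u](S) ⋈[h=e] T) → 1
  γ[e; MIN(h)→f]((ρ[y/u](S) ⋈[h=e] T)) → 1

== RESULT ==
e | f
2 | 2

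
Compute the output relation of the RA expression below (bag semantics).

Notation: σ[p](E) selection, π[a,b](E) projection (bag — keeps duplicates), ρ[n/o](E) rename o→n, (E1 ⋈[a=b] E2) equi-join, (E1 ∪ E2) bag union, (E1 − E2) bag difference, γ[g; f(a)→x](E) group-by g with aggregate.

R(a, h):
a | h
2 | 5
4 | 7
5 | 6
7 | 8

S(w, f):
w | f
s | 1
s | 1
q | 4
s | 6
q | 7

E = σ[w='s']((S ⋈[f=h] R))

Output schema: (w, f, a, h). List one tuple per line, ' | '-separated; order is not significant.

Subexpression sizes:
  S → 5
  R → 4
  (S ⋈[f=h] R) → 2
  σ[w='s']((S ⋈[f=h] R)) → 1

== RESULT ==
w | f | a | h
s | 6 | 5 | 6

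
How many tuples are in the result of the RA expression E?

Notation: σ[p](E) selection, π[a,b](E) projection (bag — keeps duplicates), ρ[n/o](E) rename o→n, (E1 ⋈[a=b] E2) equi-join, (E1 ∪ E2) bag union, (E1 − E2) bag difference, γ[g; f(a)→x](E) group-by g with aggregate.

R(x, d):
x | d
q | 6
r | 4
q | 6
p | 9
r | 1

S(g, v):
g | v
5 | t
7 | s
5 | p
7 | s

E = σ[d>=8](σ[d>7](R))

Stepwise |·|:
  R → 5
  σ[d>7](R) → 1
  σ[d>=8](σ[d>7](R)) → 1

|E| = 1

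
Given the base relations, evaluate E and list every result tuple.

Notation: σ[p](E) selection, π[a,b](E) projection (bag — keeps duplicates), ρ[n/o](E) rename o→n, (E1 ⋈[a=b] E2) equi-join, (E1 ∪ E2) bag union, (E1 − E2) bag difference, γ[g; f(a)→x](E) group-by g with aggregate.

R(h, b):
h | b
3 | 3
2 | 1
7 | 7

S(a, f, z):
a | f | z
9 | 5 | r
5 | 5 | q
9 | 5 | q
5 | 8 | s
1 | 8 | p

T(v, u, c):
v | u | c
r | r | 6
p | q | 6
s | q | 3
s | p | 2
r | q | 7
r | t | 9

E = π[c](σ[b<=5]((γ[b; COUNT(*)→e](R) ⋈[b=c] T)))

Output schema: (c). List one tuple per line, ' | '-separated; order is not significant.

Stepwise |·|:
  R → 3
  γ[b; COUNT(*)→e](R) → 3
  T → 6
  (γ[b; COUNT(*)→e](R) ⋈[b=c] T) → 2
  σ[b<=5]((γ[b; COUNT(*)→e](R) ⋈[b=c] T)) → 1
  π[c](σ[b<=5]((γ[b; COUNT(*)→e](R) ⋈[b=c] T))) → 1

== RESULT ==
c
3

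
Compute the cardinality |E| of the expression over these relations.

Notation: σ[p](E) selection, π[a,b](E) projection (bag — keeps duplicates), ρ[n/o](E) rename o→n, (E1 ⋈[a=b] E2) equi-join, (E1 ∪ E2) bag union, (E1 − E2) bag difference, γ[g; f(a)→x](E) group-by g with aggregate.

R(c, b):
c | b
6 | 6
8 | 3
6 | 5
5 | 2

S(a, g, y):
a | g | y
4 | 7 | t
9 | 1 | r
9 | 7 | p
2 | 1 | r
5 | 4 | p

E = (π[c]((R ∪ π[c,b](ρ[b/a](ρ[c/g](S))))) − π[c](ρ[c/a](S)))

Stepwise |·|:
  R → 4
  S → 5
  ρ[c/g](S) → 5
  ρ[b/a](ρ[c/g](S)) → 5
  π[c,b](ρ[b/a](ρ[c/g](S))) → 5
  (R ∪ π[c,b](ρ[b/a](ρ[c/g](S)))) → 9
  π[c]((R ∪ π[c,b](ρ[b/a](ρ[c/g](S))))) → 9
  S → 5
  ρ[c/a](S) → 5
  π[c](ρ[c/a](S)) → 5
  (π[c]((R ∪ π[c,b](ρ[b/a](ρ[c/g](S))))) − π[c](ρ[c/a](S))) → 7

|E| = 7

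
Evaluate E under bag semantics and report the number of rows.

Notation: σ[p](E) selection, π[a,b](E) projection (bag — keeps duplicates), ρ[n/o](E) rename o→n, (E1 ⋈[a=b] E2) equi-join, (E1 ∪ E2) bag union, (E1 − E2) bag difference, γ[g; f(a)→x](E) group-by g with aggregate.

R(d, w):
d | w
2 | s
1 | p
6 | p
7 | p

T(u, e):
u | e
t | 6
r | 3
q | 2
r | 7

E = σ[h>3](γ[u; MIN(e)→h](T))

Per-node cardinality:
  T → 4
  γ[u; MIN(e)→h](T) → 3
  σ[h>3](γ[u; MIN(e)→h](T)) → 1

|E| = 1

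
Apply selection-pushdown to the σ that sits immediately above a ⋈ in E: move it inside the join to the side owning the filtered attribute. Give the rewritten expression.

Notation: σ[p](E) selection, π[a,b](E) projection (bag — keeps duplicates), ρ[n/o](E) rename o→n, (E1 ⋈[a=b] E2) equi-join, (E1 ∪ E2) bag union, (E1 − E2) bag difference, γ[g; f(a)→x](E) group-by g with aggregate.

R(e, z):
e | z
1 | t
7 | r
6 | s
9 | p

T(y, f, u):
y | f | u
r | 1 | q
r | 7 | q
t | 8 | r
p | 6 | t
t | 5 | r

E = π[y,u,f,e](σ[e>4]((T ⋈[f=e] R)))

σ filters on e, owned by the right side.
E' = π[y,u,f,e]((T ⋈[f=e] σ[e>4](R)))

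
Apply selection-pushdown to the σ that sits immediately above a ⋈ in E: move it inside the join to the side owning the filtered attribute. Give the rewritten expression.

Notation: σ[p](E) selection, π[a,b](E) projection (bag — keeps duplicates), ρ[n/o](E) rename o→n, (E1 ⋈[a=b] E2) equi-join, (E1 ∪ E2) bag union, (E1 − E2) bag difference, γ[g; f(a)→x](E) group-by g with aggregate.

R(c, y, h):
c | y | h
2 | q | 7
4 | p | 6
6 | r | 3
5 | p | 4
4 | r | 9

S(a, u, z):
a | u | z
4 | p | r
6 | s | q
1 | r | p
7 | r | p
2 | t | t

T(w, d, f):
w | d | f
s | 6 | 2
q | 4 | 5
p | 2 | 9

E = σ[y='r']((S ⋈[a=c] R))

σ filters on y, owned by the right side.
E' = (S ⋈[a=c] σ[y='r'](R))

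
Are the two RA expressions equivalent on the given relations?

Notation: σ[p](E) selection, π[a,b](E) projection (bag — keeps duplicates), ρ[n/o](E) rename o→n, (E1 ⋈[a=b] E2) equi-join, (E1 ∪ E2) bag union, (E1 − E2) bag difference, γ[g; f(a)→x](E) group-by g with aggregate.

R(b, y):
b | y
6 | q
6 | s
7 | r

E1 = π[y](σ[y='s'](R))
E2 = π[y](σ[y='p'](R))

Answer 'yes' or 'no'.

E1 subexpression sizes:
  R → 3
  σ[y='s'](R) → 1
  π[y](σ[y='s'](R)) → 1
E2 subexpression sizes:
  R → 3
  σ[y='p'](R) → 0
  π[y](σ[y='p'](R)) → 0

E1 result:
y
s
E2 result:
y
(0 rows)
Witness: ('s',) appears 1× in E1 but 0× in E2.

no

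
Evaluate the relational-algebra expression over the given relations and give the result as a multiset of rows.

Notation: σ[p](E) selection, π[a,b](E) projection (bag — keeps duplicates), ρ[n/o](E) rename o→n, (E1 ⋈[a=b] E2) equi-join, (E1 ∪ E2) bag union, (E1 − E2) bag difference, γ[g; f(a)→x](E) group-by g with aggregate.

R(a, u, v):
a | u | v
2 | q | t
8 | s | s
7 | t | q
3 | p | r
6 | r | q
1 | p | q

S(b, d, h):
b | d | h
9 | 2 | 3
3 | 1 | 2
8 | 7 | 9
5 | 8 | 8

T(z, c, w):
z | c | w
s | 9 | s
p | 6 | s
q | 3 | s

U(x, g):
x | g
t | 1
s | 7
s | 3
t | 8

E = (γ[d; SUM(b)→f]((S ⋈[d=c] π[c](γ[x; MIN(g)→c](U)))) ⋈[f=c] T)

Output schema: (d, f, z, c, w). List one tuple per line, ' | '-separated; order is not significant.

Subexpression sizes:
  S → 4
  U → 4
  γ[x; MIN(g)→c](U) → 2
  π[c](γ[x; MIN(g)→c](U)) → 2
  (S ⋈[d=c] π[c](γ[x; MIN(g)→c](U))) → 1
  γ[d; SUM(b)→f]((S ⋈[d=c] π[c](γ[x; MIN(g)→c](U)))) → 1
  T → 3
  (γ[d; SUM(b)→f]((S ⋈[d=c] π[c](γ[x; MIN(g)→c](U)))) ⋈[f=c] T) → 1

== RESULT ==
d | f | z | c | w
1 | 3 | q | 3 | s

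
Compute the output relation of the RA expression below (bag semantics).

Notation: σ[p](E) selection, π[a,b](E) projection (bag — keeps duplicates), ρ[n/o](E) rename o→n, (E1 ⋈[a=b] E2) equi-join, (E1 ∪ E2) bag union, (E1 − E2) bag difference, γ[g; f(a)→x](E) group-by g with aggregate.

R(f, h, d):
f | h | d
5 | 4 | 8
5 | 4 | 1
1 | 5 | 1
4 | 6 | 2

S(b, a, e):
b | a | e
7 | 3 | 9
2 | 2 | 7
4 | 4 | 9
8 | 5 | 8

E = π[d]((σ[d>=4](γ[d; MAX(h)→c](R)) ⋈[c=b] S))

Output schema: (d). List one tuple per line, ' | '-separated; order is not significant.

Subexpression sizes:
  R → 4
  γ[d; MAX(h)→c](R) → 3
  σ[d>=4](γ[d; MAX(h)→c](R)) → 1
  S → 4
  (σ[d>=4](γ[d; MAX(h)→c](R)) ⋈[c=b] S) → 1
  π[d]((σ[d>=4](γ[d; MAX(h)→c](R)) ⋈[c=b] S)) → 1

== RESULT ==
d
8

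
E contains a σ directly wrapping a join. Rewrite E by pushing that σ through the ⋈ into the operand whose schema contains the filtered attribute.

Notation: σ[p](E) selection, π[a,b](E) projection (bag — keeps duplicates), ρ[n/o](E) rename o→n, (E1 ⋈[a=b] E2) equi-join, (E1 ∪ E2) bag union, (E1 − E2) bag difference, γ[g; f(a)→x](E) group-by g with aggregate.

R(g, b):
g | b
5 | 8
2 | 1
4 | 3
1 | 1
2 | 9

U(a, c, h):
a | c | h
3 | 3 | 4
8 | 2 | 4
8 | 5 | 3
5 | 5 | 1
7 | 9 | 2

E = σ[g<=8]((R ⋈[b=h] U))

σ filters on g, owned by the left side.
E' = (σ[g<=8](R) ⋈[b=h] U)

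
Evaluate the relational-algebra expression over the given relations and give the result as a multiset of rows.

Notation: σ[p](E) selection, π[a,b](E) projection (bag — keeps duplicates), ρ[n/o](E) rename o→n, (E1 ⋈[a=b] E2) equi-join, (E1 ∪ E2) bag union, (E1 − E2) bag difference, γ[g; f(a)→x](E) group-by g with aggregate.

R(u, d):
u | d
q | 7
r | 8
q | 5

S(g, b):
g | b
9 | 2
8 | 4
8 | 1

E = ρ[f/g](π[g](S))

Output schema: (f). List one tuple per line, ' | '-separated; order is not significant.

Stepwise |·|:
  S → 3
  π[g](S) → 3
  ρ[f/g](π[g](S)) → 3

== RESULT ==
f
8
8
9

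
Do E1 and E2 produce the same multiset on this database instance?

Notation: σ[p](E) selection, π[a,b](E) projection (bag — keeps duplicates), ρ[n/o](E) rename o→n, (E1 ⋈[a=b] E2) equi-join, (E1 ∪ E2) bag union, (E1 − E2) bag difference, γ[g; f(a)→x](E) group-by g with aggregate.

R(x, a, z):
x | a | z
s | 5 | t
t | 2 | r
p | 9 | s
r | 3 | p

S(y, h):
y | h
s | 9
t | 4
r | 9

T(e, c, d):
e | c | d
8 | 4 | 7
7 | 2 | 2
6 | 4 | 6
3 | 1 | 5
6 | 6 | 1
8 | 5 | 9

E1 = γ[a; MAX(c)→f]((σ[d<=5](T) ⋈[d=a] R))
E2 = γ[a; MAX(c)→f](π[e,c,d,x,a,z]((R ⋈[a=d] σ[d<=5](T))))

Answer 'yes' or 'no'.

E1 per-node cardinality:
  T → 6
  σ[d<=5](T) → 3
  R → 4
  (σ[d<=5](T) ⋈[d=a] R) → 2
  γ[a; MAX(c)→f]((σ[d<=5](T) ⋈[d=a] R)) → 2
E2 per-node cardinality:
  R → 4
  T → 6
  σ[d<=5](T) → 3
  (R ⋈[a=d] σ[d<=5](T)) → 2
  π[e,c,d,x,a,z]((R ⋈[a=d] σ[d<=5](T))) → 2
  γ[a; MAX(c)→f](π[e,c,d,x,a,z]((R ⋈[a=d] σ[d<=5](T)))) → 2

E1 and E2 produce the same multiset:
a | f
2 | 2
5 | 1

yes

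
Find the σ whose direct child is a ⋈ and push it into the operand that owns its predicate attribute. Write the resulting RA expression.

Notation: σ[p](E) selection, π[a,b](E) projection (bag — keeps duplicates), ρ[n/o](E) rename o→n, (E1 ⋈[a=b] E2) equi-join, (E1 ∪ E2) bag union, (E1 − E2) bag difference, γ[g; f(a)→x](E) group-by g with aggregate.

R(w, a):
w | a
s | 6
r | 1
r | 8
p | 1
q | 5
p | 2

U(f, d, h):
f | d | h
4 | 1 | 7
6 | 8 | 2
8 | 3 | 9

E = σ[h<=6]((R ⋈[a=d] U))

σ filters on h, owned by the right side.
E' = (R ⋈[a=d] σ[h<=6](U))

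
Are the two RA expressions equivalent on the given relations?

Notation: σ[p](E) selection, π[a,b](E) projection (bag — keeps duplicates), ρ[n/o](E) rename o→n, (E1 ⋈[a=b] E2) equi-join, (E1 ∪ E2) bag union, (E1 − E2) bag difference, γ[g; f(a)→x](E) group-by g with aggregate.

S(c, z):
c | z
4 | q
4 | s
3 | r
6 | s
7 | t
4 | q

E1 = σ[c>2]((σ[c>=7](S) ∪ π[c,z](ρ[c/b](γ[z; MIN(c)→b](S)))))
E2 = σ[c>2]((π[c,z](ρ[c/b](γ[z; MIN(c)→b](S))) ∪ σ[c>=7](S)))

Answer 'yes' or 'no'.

E1 per-node cardinality:
  S → 6
  σ[c>=7](S) → 1
  S → 6
  γ[z; MIN(c)→b](S) → 4
  ρ[c/b](γ[z; MIN(c)→b](S)) → 4
  π[c,z](ρ[c/b](γ[z; MIN(c)→b](S))) → 4
  (σ[c>=7](S) ∪ π[c,z](ρ[c/b](γ[z; MIN(c)→b](S)))) → 5
  σ[c>2]((σ[c>=7](S) ∪ π[c,z](ρ[c/b](γ[z; MIN(c)→b](S))))) → 5
E2 per-node cardinality:
  S → 6
  γ[z; MIN(c)→b](S) → 4
  ρ[c/b](γ[z; MIN(c)→b](S)) → 4
  π[c,z](ρ[c/b](γ[z; MIN(c)→b](S))) → 4
  S → 6
  σ[c>=7](S) → 1
  (π[c,z](ρ[c/b](γ[z; MIN(c)→b](S))) ∪ σ[c>=7](S)) → 5
  σ[c>2]((π[c,z](ρ[c/b](γ[z; MIN(c)→b](S))) ∪ σ[c>=7](S))) → 5

E1 and E2 produce the same multiset:
c | z
3 | r
4 | q
4 | s
7 | t
7 | t

yes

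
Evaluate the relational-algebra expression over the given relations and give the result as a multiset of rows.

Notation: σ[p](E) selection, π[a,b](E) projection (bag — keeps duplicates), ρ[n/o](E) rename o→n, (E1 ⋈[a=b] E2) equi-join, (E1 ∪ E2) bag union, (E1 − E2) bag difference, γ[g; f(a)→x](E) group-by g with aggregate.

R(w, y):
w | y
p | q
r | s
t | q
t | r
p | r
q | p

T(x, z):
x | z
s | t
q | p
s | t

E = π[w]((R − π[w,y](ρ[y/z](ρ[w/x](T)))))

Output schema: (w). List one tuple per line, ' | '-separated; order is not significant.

Row counts bottom-up:
  R → 6
  T → 3
  ρ[w/x](T) → 3
  ρ[y/z](ρ[w/x](T)) → 3
  π[w,y](ρ[y/z](ρ[w/x](T))) → 3
  (R − π[w,y](ρ[y/z](ρ[w/x](T)))) → 5
  π[w]((R − π[w,y](ρ[y/z](ρ[w/x](T))))) → 5

== RESULT ==
w
p
p
r
t
t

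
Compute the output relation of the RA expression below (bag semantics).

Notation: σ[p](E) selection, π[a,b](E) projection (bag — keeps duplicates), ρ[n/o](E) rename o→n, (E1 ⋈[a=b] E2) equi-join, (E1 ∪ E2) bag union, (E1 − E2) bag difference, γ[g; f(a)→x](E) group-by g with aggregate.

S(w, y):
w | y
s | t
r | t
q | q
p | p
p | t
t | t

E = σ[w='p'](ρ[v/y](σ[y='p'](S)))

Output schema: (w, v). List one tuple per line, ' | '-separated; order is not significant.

Subexpression sizes:
  S → 6
  σ[y='p'](S) → 1
  ρ[v/y](σ[y='p'](S)) → 1
  σ[w='p'](ρ[v/y](σ[y='p'](S))) → 1

== RESULT ==
w | v
p | p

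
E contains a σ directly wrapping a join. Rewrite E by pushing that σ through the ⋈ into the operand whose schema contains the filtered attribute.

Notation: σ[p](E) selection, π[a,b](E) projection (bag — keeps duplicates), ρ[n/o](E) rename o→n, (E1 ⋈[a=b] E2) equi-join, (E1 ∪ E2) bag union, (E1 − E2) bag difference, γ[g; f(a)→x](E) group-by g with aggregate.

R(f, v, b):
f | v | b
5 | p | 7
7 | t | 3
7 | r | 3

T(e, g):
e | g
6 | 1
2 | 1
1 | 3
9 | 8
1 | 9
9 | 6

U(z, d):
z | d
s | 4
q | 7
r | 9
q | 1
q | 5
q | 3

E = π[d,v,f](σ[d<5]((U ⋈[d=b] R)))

σ filters on d, owned by the left side.
E' = π[d,v,f]((σ[d<5](U) ⋈[d=b] R))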